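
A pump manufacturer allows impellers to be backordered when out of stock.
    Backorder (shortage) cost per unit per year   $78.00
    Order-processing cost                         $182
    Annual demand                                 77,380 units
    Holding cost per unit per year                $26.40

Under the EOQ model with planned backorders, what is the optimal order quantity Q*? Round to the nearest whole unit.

1,195 units

Basic EOQ = √(2·77,380·182/26.4) = 1,032.911
Backorder adjustment √((H+b)/b) = √((26.4+78)/78) = 1.1569
Q* = 1,032.911 × 1.1569 ≈ 1,194.99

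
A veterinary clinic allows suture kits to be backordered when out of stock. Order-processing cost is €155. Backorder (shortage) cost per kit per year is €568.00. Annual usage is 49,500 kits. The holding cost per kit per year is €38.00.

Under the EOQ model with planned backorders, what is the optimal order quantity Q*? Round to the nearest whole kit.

656 kits

Basic EOQ = √(2·49,500·155/38) = 635.465
Backorder adjustment √((H+b)/b) = √((38+568)/568) = 1.0329
Q* = 635.465 × 1.0329 ≈ 656.38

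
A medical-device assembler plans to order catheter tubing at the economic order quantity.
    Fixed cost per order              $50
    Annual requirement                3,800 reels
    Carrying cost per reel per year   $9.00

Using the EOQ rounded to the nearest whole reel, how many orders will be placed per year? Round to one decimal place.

Q* = √(2·D·S / H) = √(2·3,800·50 / 9) = √42,222.2 ≈ 205.48 → Q = 205
N = D/Q = 3,800/205 ≈ 18.537 orders/yr

18.5 orders per year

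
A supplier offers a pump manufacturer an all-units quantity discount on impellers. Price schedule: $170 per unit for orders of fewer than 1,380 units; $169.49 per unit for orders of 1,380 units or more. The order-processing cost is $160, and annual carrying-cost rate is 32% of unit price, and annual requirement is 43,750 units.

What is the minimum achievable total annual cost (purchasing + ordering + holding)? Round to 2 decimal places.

H₁ = 32%×$170 = $54.4000;  H₂ = 32%×$169.49 = $54.2368
EOQ₁ = √(2×43,750×160/54.4000) = 507.30  (< 1,380, feasible at tier 1)
EOQ₂ = √(2×43,750×160/54.2368) = 508.06  (< 1,380 → use Q = 1,380 at tier-2 price)
TC(tier 1 (EOQ₁), Q≈507.3) = $7,465,097.10
TC(tier 2, Q≈1,380.0) = $7,457,683.36
Minimum at tier 2: $7,457,683.36

$7,457,683.36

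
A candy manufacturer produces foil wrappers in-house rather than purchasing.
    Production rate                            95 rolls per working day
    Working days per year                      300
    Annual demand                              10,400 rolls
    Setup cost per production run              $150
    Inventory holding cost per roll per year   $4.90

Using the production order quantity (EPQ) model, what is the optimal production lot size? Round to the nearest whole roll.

1,001 rolls

d = 10,400/300 = 34.6667 rolls/day;  effective holding cost H(1 − d/p) = 4.9·(1 − 34.6667/95) = 3.11193
Q* = √(2DS / H_eff) = √(2·10,400·150 / 3.11193) ≈ 1,001.30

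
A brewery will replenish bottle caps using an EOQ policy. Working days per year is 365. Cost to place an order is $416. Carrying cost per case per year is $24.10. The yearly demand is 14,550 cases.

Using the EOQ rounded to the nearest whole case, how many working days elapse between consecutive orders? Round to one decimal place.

EOQ = √(2DS/H) = √(2 × 14,550 × 416 / 24.1)
    = √(502,307.05) ≈ 708.74 → Q = 709 cases
Days between orders = 365 / (D/Q) = 365 / 20.522 ≈ 17.786

17.8 days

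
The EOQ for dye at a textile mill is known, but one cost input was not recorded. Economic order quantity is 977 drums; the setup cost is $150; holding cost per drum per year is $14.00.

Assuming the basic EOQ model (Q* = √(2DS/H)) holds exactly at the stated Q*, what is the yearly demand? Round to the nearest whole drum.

44,545 drums per year

EOQ relation: Q² = 2DS/H, so rearrange for the unknown.
D = Q²H / (2S) = 977² × 14 / (2 × 150) = 44,544.69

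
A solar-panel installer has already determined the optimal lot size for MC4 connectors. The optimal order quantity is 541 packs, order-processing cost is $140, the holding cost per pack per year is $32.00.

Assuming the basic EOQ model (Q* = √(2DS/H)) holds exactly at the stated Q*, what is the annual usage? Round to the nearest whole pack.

Since Q* = (2DS/H)^½, squaring gives Q*²·H = 2DS.
D = Q²H / (2S) = 541² × 32 / (2 × 140) = 33,449.26

33,449 packs per year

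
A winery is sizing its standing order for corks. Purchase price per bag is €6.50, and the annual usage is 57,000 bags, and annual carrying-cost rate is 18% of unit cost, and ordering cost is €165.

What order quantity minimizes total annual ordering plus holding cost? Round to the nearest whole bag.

4,010 bags

Carrying cost H = €6.5 × 18% = €1.1700/bag/yr
2DS/H = 2·57,000·165/1.17 = 16,076,923.08
EOQ = √16,076,923.08 ≈ 4,009.60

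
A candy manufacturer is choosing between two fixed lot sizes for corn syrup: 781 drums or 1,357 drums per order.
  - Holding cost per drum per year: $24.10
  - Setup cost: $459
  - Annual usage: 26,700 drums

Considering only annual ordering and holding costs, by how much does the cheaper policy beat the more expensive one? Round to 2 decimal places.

For each Q, cost = (D/Q)·S + (Q/2)·H.
TC(781) = (26,700/781)×459 + (781/2)×24.1 = $25,102.86
TC(1,357) = (26,700/1,357)×459 + (1,357/2)×24.1 = $25,383.02
Lots of 781 are cheaper by $280.17.

$280.17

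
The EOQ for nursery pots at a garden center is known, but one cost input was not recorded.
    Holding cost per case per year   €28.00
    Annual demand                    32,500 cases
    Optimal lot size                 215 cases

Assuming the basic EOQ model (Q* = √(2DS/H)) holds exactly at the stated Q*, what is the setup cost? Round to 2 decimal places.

€19.91

EOQ relation: Q² = 2DS/H, so rearrange for the unknown.
S = Q²H / (2D) = 215² × 28 / (2 × 32,500) = 19.9123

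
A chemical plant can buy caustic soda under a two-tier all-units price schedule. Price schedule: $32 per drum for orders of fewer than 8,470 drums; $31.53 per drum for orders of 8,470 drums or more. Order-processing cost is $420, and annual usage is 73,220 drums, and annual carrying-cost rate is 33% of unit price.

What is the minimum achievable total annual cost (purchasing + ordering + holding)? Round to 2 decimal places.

$2,356,322.10

H₁ = 33%×$32 = $10.5600;  H₂ = 33%×$31.53 = $10.4049
EOQ₁ = √(2×73,220×420/10.5600) = 2,413.36  (< 8,470, feasible at tier 1)
EOQ₂ = √(2×73,220×420/10.4049) = 2,431.28  (< 8,470 → use Q = 8,470 at tier-2 price)
TC(tier 1 (EOQ₁), Q≈2,413.4) = $2,368,525.11
TC(tier 2, Q≈8,470.0) = $2,356,322.10
Minimum at tier 2: $2,356,322.10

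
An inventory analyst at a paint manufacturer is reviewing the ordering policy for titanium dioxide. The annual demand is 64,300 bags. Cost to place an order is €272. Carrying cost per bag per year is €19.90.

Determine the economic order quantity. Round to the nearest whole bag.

Optimal lot size Q* = (2 × 64,300 × €272 / €19.9)^½ ≈ 1,325.80

1,326 bags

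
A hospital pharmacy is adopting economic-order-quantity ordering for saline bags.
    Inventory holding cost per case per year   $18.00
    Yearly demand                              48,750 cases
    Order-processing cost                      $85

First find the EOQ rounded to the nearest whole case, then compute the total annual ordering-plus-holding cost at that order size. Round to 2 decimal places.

$12,213.72

2DS/H = 2·48,750·85/18 = 460,416.67
EOQ = √460,416.67 ≈ 678.54 → Q = 679 cases
Orders/yr = 48,750/679 = 71.797; ordering cost = 71.797 × $85 = $6,102.72
Average inventory = 679/2 = 339.5; holding cost = 339.5 × $18 = $6,111.00
Total = $6,102.72 + $6,111.00 = $12,213.72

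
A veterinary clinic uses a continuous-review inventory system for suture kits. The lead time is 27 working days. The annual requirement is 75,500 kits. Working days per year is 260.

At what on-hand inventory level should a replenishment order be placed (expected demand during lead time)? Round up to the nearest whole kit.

Daily demand d = 75,500 / 260 = 290.385 kits/day
Demand during lead time = 290.385 × 27 = 7,840.38
Reorder point = 7,840.38 → round up

7,841 kits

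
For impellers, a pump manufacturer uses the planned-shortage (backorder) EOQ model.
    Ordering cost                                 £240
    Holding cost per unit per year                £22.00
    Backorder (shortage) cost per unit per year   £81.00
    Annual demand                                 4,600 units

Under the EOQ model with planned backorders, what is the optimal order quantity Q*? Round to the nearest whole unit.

Q* = √(2DS/H) · √((H + b)/b)
   = √(2 × 4,600 × 240 / 22) · √((22 + 81) / 81)
   = 316.802 × 1.1277 ≈ 357.24

357 units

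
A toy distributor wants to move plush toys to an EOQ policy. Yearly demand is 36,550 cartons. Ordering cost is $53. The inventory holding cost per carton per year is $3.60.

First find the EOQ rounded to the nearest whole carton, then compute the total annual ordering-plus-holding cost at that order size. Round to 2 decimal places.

EOQ = √(2DS/H) = √(2 × 36,550 × 53 / 3.6)
    = √(1,076,194.44) ≈ 1,037.40 → Q = 1,037 cartons
Annual ordering cost = (D/Q)·S = (36,550/1,037) × 53 = $1,868.03
Annual holding cost  = (Q/2)·H = (1,037/2) × 3.6 = $1,866.60
Total = $1,868.03 + $1,866.60 = $3,734.63

$3,734.63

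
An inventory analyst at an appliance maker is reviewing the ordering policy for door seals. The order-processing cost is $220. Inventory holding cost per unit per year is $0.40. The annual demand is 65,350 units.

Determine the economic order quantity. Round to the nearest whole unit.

8,479 units

EOQ = √(2DS/H) = √(2 × 65,350 × 220 / 0.4)
    = √(71,885,000.00) ≈ 8,478.50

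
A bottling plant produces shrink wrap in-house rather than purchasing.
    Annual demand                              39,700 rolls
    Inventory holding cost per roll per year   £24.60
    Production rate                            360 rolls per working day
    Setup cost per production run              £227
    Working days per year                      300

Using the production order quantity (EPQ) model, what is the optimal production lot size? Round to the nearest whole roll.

Daily demand d = 39,700/300 = 132.333; p = 360; 1 − d/p = 0.63241
EPQ = √(2DS / (H(1 − d/p)))
    = √(2 × 39,700 × 227 / (24.6 × 0.63241)) ≈ 1,076.36

1,076 rolls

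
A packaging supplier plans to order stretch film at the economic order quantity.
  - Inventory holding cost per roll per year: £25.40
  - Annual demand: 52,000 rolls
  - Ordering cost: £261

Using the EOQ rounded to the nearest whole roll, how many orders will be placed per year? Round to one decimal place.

50.3 orders per year

Optimal lot size Q* = (2 × 52,000 × £261 / £25.4)^½ ≈ 1,033.76 → Q = 1,034
Orders per year = D/Q = 52,000 / 1,034 = 50.290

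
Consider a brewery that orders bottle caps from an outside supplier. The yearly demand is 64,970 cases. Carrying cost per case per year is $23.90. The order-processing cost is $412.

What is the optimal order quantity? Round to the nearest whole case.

Optimal lot size Q* = (2 × 64,970 × $412 / $23.9)^½ ≈ 1,496.65

1,497 cases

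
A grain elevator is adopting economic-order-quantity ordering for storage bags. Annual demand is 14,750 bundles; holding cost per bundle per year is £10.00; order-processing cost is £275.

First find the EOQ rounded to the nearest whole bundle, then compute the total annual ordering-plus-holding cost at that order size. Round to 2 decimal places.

2DS/H = 2·14,750·275/10 = 811,250.00
EOQ = √811,250.00 ≈ 900.69 → Q = 901 bundles
Orders/yr = 14,750/901 = 16.371; ordering cost = 16.371 × £275 = £4,501.94
Average inventory = 901/2 = 450.5; holding cost = 450.5 × £10 = £4,505.00
Total = £4,501.94 + £4,505.00 = £9,006.94

£9,006.94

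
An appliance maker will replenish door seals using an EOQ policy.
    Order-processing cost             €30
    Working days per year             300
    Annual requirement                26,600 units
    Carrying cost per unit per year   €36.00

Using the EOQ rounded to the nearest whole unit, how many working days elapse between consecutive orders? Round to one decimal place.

Q* = √(2·D·S / H) = √(2·26,600·30 / 36) = √44,333.3 ≈ 210.55 → Q = 211 units
Days between orders = 300 / (D/Q) = 300 / 126.066 ≈ 2.380

2.4 days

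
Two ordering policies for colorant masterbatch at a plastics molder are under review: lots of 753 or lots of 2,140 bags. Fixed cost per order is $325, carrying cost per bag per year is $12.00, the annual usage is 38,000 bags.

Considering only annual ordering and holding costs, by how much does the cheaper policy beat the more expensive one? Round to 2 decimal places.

$2,308.03

Annual cost at Q: ordering D·S/Q plus holding Q·H/2.
TC(753) = (38,000/753)×325 + (753/2)×12 = $20,919.06
TC(2,140) = (38,000/2,140)×325 + (2,140/2)×12 = $18,611.03
Lots of 2,140 are cheaper by $2,308.03.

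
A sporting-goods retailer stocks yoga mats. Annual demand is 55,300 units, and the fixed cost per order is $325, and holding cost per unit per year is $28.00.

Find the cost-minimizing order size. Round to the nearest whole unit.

Optimal lot size Q* = (2 × 55,300 × $325 / $28)^½ ≈ 1,133.03

1,133 units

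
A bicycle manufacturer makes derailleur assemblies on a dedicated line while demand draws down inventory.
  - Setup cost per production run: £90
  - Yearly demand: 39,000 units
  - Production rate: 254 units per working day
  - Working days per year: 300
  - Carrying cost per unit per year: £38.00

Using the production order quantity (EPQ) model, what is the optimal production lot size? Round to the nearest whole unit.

615 units

d = 39,000/300 = 130.0000 units/day;  effective holding cost H(1 − d/p) = 38·(1 − 130.0000/254) = 18.55118
Q* = √(2DS / H_eff) = √(2·39,000·90 / 18.55118) ≈ 615.15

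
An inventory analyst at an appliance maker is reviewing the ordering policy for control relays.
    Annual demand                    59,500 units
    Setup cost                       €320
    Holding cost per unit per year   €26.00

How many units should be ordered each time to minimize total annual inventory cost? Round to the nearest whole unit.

Optimal lot size Q* = (2 × 59,500 × €320 / €26)^½ ≈ 1,210.21

1,210 units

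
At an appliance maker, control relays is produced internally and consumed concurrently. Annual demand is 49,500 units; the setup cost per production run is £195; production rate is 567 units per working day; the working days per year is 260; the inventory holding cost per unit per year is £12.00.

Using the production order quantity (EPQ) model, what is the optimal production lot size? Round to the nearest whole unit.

Daily demand d = 49,500/260 = 190.385; p = 567; 1 − d/p = 0.66422
EPQ = √(2DS / (H(1 − d/p)))
    = √(2 × 49,500 × 195 / (12 × 0.66422)) ≈ 1,556.28

1,556 units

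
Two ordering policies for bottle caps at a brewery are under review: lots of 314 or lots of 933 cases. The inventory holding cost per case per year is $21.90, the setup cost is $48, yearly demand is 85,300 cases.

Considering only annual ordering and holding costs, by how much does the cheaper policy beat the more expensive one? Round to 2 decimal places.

TC(Q) = (D/Q)S + (Q/2)H
TC(314) = (85,300/314)×48 + (314/2)×21.9 = $16,477.79
TC(933) = (85,300/933)×48 + (933/2)×21.9 = $14,604.77
|ΔTC| = |$16,477.79 − $14,604.77| = $1,873.02

$1,873.02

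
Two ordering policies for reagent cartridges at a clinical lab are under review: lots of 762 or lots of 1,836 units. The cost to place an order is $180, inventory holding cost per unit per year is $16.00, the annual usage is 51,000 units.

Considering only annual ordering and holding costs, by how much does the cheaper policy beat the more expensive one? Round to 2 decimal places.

$1,544.76

For each Q, cost = (D/Q)·S + (Q/2)·H.
TC(762) = (51,000/762)×180 + (762/2)×16 = $18,143.24
TC(1,836) = (51,000/1,836)×180 + (1,836/2)×16 = $19,688.00
Lots of 762 are cheaper by $1,544.76.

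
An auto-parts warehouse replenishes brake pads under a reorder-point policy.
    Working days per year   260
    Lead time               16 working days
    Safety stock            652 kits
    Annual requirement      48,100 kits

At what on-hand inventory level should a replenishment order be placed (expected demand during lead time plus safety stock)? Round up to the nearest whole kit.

3,612 kits

Daily demand d = 48,100 / 260 = 185.000 kits/day
Demand during lead time = 185.000 × 16 = 2,960.00
Reorder point = 2,960.00 + 652 = 3,612.00 → round up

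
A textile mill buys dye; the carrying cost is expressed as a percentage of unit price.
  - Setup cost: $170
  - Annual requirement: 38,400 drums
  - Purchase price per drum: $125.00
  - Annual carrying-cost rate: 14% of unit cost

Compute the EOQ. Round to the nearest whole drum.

864 drums

Holding cost per drum per year: H = 14% × $125 = $17.5000
Optimal lot size Q* = (2 × 38,400 × $170 / $17.5)^½ ≈ 863.75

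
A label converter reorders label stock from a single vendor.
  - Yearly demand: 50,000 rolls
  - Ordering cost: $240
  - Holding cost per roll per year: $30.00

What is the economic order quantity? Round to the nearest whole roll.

894 rolls

Q* = √(2·D·S / H) = √(2·50,000·240 / 30) = √800,000.0 ≈ 894.43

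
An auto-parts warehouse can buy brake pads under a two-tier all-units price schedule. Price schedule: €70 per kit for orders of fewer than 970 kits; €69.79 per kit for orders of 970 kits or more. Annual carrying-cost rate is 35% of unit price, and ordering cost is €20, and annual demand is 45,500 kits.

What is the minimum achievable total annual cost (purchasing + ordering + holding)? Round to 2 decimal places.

€3,188,230.00

H₁ = 35%×€70 = €24.5000;  H₂ = 35%×€69.79 = €24.4265
EOQ₁ = √(2×45,500×20/24.5000) = 272.55  (< 970, feasible at tier 1)
EOQ₂ = √(2×45,500×20/24.4265) = 272.96  (< 970 → use Q = 970 at tier-2 price)
TC(tier 1 (EOQ₁), Q≈272.6) = €3,191,677.57
TC(tier 2, Q≈970.0) = €3,188,230.00
Minimum at tier 2: €3,188,230.00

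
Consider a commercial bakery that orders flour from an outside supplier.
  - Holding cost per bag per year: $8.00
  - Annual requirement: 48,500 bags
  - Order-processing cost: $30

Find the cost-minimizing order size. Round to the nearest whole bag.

603 bags

Q* = √(2·D·S / H) = √(2·48,500·30 / 8) = √363,750.0 ≈ 603.12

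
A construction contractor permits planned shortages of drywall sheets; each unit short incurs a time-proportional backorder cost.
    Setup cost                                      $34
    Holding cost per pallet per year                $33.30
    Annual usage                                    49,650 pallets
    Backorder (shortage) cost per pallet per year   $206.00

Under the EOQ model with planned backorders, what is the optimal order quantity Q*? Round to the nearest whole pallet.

Basic EOQ = √(2·49,650·34/33.3) = 318.414
Backorder adjustment √((H+b)/b) = √((33.3+206)/206) = 1.0778
Q* = 318.414 × 1.0778 ≈ 343.19

343 pallets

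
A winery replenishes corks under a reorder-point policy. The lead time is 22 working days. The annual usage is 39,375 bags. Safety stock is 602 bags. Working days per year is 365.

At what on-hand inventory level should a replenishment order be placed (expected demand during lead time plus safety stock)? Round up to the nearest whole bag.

Daily demand d = 39,375 / 365 = 107.877 bags/day
Demand during lead time = 107.877 × 22 = 2,373.29
Reorder point = 2,373.29 + 602 = 2,975.29 → round up

2,976 bags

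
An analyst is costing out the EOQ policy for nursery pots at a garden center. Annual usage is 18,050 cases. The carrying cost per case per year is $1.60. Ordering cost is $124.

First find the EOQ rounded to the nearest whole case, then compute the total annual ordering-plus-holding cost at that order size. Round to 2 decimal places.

Q* = √(2·D·S / H) = √(2·18,050·124 / 1.6) = √2,797,750.0 ≈ 1,672.65 → Q = 1,673 cases
Annual ordering cost = (D/Q)·S = (18,050/1,673) × 124 = $1,337.84
Annual holding cost  = (Q/2)·H = (1,673/2) × 1.6 = $1,338.40
Total = $1,337.84 + $1,338.40 = $2,676.24

$2,676.24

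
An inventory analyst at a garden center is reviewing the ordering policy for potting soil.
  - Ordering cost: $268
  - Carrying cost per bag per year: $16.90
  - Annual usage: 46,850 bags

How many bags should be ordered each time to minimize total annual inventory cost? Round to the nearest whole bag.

Q* = √(2·D·S / H) = √(2·46,850·268 / 16.9) = √1,485,893.5 ≈ 1,218.97

1,219 bags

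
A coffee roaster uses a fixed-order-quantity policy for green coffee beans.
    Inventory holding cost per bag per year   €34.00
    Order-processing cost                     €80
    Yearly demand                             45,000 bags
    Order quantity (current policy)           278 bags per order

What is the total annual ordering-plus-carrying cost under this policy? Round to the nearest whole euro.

Orders/yr = 45,000/278 = 161.871; ordering cost = 161.871 × €80 = €12,949.64
Average inventory = 278/2 = 139; holding cost = 139 × €34 = €4,726.00
Total = €12,949.64 + €4,726.00 = €17,675.64

€17,676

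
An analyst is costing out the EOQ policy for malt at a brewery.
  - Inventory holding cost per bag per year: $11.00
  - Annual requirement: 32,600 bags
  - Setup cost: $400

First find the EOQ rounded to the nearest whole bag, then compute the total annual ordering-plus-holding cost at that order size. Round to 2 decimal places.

$16,937.53

Optimal lot size Q* = (2 × 32,600 × $400 / $11)^½ ≈ 1,539.78 → Q = 1,540 bags
Ordering: D/Q × S = 32,600/1,540 × $400 = $8,467.53
Holding:  Q/2 × H = 1,540/2 × $11 = $8,470.00
Total = $8,467.53 + $8,470.00 = $16,937.53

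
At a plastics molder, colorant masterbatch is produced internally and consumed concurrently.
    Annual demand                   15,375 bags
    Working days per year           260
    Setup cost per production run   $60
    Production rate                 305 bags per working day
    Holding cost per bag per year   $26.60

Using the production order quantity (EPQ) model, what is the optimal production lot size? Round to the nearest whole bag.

Daily demand d = 15,375/260 = 59.135; p = 305; 1 − d/p = 0.80612
EPQ = √(2DS / (H(1 − d/p)))
    = √(2 × 15,375 × 60 / (26.6 × 0.80612)) ≈ 293.33

293 bags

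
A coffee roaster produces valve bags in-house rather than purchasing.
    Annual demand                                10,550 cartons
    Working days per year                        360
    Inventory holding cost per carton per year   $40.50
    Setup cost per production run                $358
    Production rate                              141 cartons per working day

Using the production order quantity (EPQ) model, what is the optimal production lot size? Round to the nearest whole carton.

Daily demand d = 10,550/360 = 29.306; p = 141; 1 − d/p = 0.79216
EPQ = √(2DS / (H(1 − d/p)))
    = √(2 × 10,550 × 358 / (40.5 × 0.79216)) ≈ 485.23

485 cartons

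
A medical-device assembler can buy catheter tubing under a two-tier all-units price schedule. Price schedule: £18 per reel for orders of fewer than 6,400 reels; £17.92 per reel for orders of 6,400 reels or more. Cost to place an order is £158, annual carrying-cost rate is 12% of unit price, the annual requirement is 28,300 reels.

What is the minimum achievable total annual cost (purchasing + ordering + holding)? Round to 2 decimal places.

H₁ = 12%×£18 = £2.1600;  H₂ = 12%×£17.92 = £2.1504
EOQ₁ = √(2×28,300×158/2.1600) = 2,034.74  (< 6,400, feasible at tier 1)
EOQ₂ = √(2×28,300×158/2.1504) = 2,039.28  (< 6,400 → use Q = 6,400 at tier-2 price)
TC(tier 1 (EOQ₁), Q≈2,034.7) = £513,795.05
TC(tier 2, Q≈6,400.0) = £514,715.94
Minimum at tier 1 (EOQ₁): £513,795.05

£513,795.05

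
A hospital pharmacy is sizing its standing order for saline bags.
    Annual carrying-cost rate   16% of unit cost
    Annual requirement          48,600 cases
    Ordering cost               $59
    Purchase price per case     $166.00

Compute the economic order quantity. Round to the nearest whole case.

465 cases

Carrying cost H = $166 × 16% = $26.5600/case/yr
EOQ = √(2DS/H) = √(2 × 48,600 × 59 / 26.56)
    = √(215,918.67) ≈ 464.67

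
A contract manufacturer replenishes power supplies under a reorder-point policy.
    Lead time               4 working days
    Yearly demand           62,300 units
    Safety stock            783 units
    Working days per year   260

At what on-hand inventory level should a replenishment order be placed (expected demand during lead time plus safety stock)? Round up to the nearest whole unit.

Daily demand d = 62,300 / 260 = 239.615 units/day
Demand during lead time = 239.615 × 4 = 958.46
Reorder point = 958.46 + 783 = 1,741.46 → round up

1,742 units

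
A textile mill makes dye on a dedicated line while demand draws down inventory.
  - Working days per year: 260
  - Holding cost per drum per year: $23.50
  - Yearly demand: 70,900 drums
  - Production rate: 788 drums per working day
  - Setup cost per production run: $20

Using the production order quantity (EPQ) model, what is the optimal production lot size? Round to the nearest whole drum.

Daily demand d = 70,900/260 = 272.692; p = 788; 1 − d/p = 0.65394
EPQ = √(2DS / (H(1 − d/p)))
    = √(2 × 70,900 × 20 / (23.5 × 0.65394)) ≈ 429.58

430 drums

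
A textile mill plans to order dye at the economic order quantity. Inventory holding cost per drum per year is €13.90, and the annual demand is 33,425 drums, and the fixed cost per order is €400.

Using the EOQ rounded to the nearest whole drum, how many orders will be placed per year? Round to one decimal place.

2DS/H = 2·33,425·400/13.9 = 1,923,741.01
EOQ = √1,923,741.01 ≈ 1,386.99 → Q = 1,387
Orders per year = D/Q = 33,425 / 1,387 = 24.099

24.1 orders per year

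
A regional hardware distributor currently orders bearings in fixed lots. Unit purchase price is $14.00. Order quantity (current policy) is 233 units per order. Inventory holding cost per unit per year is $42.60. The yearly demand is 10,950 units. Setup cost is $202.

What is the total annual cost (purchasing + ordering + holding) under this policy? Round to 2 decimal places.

$167,756.03

Annual ordering cost = (D/Q)·S = (10,950/233) × 202 = $9,493.13
Annual holding cost  = (Q/2)·H = (233/2) × 42.6 = $4,962.90
Purchase cost = D·C = 10,950 × 14 = $153,300.00
Total = $9,493.13 + $4,962.90 + $153,300.00 = $167,756.03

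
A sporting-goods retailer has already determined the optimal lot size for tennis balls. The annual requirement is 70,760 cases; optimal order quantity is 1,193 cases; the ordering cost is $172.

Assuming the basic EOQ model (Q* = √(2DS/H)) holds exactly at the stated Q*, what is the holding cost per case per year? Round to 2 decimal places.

$17.10

EOQ relation: Q² = 2DS/H, so rearrange for the unknown.
H = 2DS / Q² = 2 × 70,760 × 172 / 1,193² = 17.1027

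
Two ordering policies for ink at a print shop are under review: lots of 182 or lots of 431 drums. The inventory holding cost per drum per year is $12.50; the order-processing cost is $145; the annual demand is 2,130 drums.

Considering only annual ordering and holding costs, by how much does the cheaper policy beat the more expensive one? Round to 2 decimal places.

For each Q, cost = (D/Q)·S + (Q/2)·H.
TC(182) = (2,130/182)×145 + (182/2)×12.5 = $2,834.48
TC(431) = (2,130/431)×145 + (431/2)×12.5 = $3,410.34
Lots of 182 are cheaper by $575.86.

$575.86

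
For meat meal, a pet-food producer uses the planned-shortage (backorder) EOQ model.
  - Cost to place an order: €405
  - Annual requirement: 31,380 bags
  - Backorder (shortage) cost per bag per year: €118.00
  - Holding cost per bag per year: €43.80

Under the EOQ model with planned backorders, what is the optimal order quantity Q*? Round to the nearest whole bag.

892 bags

Q* = √(2DS/H) · √((H + b)/b)
   = √(2 × 31,380 × 405 / 43.8) · √((43.8 + 118) / 118)
   = 761.784 × 1.1710 ≈ 892.03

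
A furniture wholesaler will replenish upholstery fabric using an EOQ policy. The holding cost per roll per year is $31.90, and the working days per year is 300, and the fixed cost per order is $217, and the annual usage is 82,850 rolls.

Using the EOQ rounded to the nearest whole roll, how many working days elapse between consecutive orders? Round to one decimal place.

EOQ = √(2DS/H) = √(2 × 82,850 × 217 / 31.9)
    = √(1,127,175.55) ≈ 1,061.69 → Q = 1,062 rolls
Cycle time = (working days × Q)/D = (300 × 1,062) / 82,850 = 3.846 days

3.8 days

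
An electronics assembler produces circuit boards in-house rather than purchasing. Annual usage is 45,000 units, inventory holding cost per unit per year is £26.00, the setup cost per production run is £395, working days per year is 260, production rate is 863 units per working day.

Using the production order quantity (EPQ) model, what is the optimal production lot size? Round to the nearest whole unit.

d = 45,000/260 = 173.0769 units/day;  effective holding cost H(1 − d/p) = 26·(1 − 173.0769/863) = 20.78563
Q* = √(2DS / H_eff) = √(2·45,000·395 / 20.78563) ≈ 1,307.79

1,308 units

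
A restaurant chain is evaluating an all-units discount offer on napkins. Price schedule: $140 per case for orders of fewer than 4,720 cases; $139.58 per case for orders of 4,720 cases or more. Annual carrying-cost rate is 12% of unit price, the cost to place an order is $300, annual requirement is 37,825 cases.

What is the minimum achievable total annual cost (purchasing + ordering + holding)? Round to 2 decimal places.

H₁ = 12%×$140 = $16.8000;  H₂ = 12%×$139.58 = $16.7496
EOQ₁ = √(2×37,825×300/16.8000) = 1,162.28  (< 4,720, feasible at tier 1)
EOQ₂ = √(2×37,825×300/16.7496) = 1,164.03  (< 4,720 → use Q = 4,720 at tier-2 price)
TC(tier 1 (EOQ₁), Q≈1,162.3) = $5,315,026.29
TC(tier 2, Q≈4,720.0) = $5,321,546.69
Minimum at tier 1 (EOQ₁): $5,315,026.29

$5,315,026.29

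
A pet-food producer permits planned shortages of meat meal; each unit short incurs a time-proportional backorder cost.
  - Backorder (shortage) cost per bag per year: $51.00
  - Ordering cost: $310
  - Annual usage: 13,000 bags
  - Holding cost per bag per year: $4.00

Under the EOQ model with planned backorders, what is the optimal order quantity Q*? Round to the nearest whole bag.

1,474 bags

Q* = √(2DS/H) · √((H + b)/b)
   = √(2 × 13,000 × 310 / 4) · √((4 + 51) / 51)
   = 1,419.507 × 1.0385 ≈ 1,474.12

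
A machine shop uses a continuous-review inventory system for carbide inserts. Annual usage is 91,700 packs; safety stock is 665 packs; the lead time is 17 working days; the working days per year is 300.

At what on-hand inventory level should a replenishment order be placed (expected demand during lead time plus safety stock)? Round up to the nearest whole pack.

5,862 packs

Daily demand d = 91,700 / 300 = 305.667 packs/day
Demand during lead time = 305.667 × 17 = 5,196.33
Reorder point = 5,196.33 + 665 = 5,861.33 → round up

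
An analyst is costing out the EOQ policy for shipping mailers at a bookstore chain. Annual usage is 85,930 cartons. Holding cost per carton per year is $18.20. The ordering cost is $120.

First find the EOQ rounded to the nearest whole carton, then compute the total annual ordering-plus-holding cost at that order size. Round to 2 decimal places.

2DS/H = 2·85,930·120/18.2 = 1,133,142.86
EOQ = √1,133,142.86 ≈ 1,064.49 → Q = 1,064 cartons
Ordering: D/Q × S = 85,930/1,064 × $120 = $9,691.35
Holding:  Q/2 × H = 1,064/2 × $18.2 = $9,682.40
Total = $9,691.35 + $9,682.40 = $19,373.75

$19,373.75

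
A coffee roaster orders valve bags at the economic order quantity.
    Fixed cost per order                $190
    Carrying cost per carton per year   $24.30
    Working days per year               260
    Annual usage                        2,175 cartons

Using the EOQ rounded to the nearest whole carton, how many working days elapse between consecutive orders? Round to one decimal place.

22.0 days

2DS/H = 2·2,175·190/24.3 = 34,012.35
EOQ = √34,012.35 ≈ 184.42 → Q = 184 cartons
Days between orders = 260 / (D/Q) = 260 / 11.821 ≈ 21.995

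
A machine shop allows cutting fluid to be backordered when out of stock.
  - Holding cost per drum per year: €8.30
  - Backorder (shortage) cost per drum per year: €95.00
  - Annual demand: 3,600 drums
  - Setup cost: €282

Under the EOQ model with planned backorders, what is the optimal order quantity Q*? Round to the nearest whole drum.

516 drums

Basic EOQ = √(2·3,600·282/8.3) = 494.597
Backorder adjustment √((H+b)/b) = √((8.3+95)/95) = 1.0428
Q* = 494.597 × 1.0428 ≈ 515.75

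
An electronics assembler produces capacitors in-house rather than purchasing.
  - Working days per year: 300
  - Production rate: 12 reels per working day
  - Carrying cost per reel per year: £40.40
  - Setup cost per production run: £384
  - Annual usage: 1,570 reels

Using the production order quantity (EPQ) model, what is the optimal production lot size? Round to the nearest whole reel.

d = 1,570/300 = 5.2333 reels/day;  effective holding cost H(1 − d/p) = 40.4·(1 − 5.2333/12) = 22.78111
Q* = √(2DS / H_eff) = √(2·1,570·384 / 22.78111) ≈ 230.06

230 reels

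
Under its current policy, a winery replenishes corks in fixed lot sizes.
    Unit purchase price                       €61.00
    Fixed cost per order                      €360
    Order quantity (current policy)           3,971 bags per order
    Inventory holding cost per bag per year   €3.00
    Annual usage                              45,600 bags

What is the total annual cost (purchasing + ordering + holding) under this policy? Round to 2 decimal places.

€2,791,690.47

Ordering: D/Q × S = 45,600/3,971 × €360 = €4,133.97
Holding:  Q/2 × H = 3,971/2 × €3 = €5,956.50
Purchase cost = D·C = 45,600 × 61 = €2,781,600.00
Total = €4,133.97 + €5,956.50 + €2,781,600.00 = €2,791,690.47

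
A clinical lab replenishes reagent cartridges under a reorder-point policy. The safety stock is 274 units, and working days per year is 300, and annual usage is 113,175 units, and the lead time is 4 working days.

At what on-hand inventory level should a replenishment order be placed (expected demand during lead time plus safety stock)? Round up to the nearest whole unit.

Daily demand d = 113,175 / 300 = 377.250 units/day
Demand during lead time = 377.250 × 4 = 1,509.00
Reorder point = 1,509.00 + 274 = 1,783.00 → round up

1,783 units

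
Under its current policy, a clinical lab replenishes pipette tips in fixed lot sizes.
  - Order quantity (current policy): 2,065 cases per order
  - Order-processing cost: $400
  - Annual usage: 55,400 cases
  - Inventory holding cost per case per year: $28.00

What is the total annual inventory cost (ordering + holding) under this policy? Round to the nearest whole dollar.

Annual ordering cost = (D/Q)·S = (55,400/2,065) × 400 = $10,731.23
Annual holding cost  = (Q/2)·H = (2,065/2) × 28 = $28,910.00
Total = $10,731.23 + $28,910.00 = $39,641.23

$39,641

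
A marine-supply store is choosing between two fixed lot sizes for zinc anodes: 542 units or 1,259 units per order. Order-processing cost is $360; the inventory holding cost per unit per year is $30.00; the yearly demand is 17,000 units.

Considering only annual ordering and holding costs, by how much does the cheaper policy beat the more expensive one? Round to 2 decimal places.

$4,324.49

Annual cost at Q: ordering D·S/Q plus holding Q·H/2.
TC(542) = (17,000/542)×360 + (542/2)×30 = $19,421.51
TC(1,259) = (17,000/1,259)×360 + (1,259/2)×30 = $23,746.00
Lots of 542 are cheaper by $4,324.49.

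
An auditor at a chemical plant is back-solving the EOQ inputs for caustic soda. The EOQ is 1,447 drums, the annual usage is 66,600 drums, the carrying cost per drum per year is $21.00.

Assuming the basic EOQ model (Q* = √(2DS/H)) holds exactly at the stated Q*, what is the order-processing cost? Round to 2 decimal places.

$330.11

Since Q* = (2DS/H)^½, squaring gives Q*²·H = 2DS.
S = Q²H / (2D) = 1,447² × 21 / (2 × 66,600) = 330.1050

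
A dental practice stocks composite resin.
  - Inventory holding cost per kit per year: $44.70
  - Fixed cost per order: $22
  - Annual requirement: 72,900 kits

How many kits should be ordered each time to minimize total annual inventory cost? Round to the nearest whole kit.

Optimal lot size Q* = (2 × 72,900 × $22 / $44.7)^½ ≈ 267.88

268 kits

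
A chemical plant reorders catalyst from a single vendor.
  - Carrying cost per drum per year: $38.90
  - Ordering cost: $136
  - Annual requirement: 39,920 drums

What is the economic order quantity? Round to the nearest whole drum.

528 drums

Optimal lot size Q* = (2 × 39,920 × $136 / $38.9)^½ ≈ 528.33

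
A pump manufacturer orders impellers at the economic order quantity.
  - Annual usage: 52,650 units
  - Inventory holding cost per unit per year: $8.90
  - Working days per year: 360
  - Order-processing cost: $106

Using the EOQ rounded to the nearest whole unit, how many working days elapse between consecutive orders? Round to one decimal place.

EOQ = √(2DS/H) = √(2 × 52,650 × 106 / 8.9)
    = √(1,254,134.83) ≈ 1,119.88 → Q = 1,120 units
Days between orders = 360 / (D/Q) = 360 / 47.009 ≈ 7.658

7.7 days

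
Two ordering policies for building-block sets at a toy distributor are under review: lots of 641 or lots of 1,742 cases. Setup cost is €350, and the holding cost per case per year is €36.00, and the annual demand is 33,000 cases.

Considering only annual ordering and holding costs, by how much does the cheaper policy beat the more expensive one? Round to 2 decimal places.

€8,429.59

TC(Q) = (D/Q)S + (Q/2)H
TC(641) = (33,000/641)×350 + (641/2)×36 = €29,556.72
TC(1,742) = (33,000/1,742)×350 + (1,742/2)×36 = €37,986.31
|ΔTC| = |€29,556.72 − €37,986.31| = €8,429.59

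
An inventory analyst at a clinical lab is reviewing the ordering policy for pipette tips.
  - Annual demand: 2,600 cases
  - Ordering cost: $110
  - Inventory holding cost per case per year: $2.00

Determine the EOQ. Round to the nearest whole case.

535 cases

EOQ = √(2DS/H) = √(2 × 2,600 × 110 / 2)
    = √(286,000.00) ≈ 534.79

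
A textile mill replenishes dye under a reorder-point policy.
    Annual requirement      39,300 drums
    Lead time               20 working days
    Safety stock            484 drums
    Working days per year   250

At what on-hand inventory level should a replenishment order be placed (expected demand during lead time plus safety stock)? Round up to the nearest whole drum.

Daily demand d = 39,300 / 250 = 157.200 drums/day
Demand during lead time = 157.200 × 20 = 3,144.00
Reorder point = 3,144.00 + 484 = 3,628.00 → round up

3,628 drums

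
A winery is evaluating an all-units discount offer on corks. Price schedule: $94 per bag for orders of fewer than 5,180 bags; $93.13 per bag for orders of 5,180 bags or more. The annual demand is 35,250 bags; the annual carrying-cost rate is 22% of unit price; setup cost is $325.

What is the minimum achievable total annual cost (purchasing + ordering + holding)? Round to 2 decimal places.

$3,335,267.65

H₁ = 22%×$94 = $20.6800;  H₂ = 22%×$93.13 = $20.4886
EOQ₁ = √(2×35,250×325/20.6800) = 1,052.59  (< 5,180, feasible at tier 1)
EOQ₂ = √(2×35,250×325/20.4886) = 1,057.50  (< 5,180 → use Q = 5,180 at tier-2 price)
TC(tier 1 (EOQ₁), Q≈1,052.6) = $3,335,267.65
TC(tier 2, Q≈5,180.0) = $3,338,109.61
Minimum at tier 1 (EOQ₁): $3,335,267.65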